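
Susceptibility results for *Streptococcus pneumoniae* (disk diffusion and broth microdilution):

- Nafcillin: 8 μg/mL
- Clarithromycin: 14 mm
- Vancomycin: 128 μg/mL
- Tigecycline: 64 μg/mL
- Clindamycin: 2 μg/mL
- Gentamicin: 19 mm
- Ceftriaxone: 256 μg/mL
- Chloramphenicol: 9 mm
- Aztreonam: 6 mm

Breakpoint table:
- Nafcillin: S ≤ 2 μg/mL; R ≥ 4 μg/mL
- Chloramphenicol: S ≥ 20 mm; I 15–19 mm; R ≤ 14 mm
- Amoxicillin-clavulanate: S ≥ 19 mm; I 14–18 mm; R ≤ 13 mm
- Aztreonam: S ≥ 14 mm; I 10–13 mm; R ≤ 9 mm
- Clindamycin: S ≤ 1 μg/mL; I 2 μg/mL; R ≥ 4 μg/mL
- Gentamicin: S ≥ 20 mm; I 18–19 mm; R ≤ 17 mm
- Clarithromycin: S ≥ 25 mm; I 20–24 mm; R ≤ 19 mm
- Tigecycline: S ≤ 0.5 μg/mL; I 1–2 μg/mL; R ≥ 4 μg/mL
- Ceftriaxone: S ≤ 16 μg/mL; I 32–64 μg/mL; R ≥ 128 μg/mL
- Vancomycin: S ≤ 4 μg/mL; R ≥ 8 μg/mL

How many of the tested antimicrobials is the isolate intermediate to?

2

Nafcillin: 8 μg/mL is ≥ 4 μg/mL — Resistant
Clarithromycin (14 mm) ≤ 19 mm ⇒ R
Vancomycin: 128 μg/mL is ≥ 8 μg/mL ⇒ Resistant
Tigecycline (64 μg/mL) ≥ 4 μg/mL → R
Clindamycin: 2 μg/mL is = 2 μg/mL ⇒ I
Gentamicin: 19 mm is in 18–19 mm ⇒ I
Ceftriaxone 256 μg/mL: ≥ 128 μg/mL — R
Chloramphenicol 9 mm: ≤ 14 mm → resistant
Aztreonam: 6 mm is ≤ 9 mm → R
Intermediate: 2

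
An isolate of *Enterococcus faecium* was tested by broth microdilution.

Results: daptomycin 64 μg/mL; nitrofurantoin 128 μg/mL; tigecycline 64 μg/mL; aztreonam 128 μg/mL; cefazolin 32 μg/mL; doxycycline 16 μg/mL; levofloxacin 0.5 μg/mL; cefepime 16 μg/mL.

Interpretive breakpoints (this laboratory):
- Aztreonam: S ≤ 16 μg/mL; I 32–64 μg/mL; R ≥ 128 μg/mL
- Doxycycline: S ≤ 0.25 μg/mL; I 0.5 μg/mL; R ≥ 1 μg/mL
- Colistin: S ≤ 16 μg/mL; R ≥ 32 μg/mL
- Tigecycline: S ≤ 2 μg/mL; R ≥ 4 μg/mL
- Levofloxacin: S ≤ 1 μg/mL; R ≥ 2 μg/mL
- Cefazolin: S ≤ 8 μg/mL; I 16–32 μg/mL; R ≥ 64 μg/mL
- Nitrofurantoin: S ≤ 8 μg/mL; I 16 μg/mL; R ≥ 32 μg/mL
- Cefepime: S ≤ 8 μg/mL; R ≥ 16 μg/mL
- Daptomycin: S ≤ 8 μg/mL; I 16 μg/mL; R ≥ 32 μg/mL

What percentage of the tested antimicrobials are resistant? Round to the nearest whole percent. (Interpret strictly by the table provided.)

Daptomycin (64 μg/mL) ≥ 32 μg/mL — R
Nitrofurantoin (128 μg/mL) ≥ 32 μg/mL ⇒ resistant
Tigecycline 64 μg/mL: ≥ 4 μg/mL ⇒ R
Aztreonam: 128 μg/mL is ≥ 128 μg/mL — resistant
Cefazolin (32 μg/mL) in 16–32 μg/mL ⇒ Intermediate
Doxycycline (16 μg/mL) ≥ 1 μg/mL → R
Levofloxacin: 0.5 μg/mL is ≤ 1 μg/mL ⇒ susceptible
Cefepime (16 μg/mL) ≥ 16 μg/mL ⇒ resistant
Resistant: 6/8

75%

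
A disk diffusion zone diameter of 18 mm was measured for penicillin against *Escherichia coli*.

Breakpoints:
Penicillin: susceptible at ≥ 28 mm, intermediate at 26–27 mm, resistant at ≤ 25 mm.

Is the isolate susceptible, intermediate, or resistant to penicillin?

Resistant

Penicillin (18 mm) ≤ 25 mm — R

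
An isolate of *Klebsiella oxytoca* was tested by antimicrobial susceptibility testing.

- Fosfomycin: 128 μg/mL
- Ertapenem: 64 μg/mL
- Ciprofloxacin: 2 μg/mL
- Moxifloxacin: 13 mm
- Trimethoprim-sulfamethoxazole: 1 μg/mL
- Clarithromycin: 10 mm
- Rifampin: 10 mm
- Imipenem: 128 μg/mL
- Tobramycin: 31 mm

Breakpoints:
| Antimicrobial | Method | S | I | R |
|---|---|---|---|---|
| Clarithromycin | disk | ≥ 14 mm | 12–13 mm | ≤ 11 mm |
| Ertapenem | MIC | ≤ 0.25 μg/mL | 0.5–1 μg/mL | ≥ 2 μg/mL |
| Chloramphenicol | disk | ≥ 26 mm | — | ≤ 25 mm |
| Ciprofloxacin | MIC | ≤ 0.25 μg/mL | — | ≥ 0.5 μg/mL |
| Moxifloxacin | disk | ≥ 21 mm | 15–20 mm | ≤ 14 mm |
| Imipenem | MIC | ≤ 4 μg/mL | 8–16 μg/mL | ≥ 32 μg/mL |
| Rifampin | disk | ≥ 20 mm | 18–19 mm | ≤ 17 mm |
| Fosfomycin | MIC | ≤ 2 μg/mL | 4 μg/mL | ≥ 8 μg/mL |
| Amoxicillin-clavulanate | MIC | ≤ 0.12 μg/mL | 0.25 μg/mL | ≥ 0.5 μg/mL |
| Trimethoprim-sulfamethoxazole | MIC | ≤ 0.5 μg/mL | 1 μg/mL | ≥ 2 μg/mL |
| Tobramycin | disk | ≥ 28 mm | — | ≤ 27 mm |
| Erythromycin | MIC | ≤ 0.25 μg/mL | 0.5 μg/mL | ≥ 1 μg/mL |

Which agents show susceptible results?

Fosfomycin: 128 μg/mL is ≥ 8 μg/mL ⇒ R
Ertapenem 64 μg/mL: ≥ 2 μg/mL — resistant
Ciprofloxacin: 2 μg/mL is ≥ 0.5 μg/mL ⇒ resistant
Moxifloxacin: 13 mm is ≤ 14 mm ⇒ R
Trimethoprim-sulfamethoxazole 1 μg/mL: = 1 μg/mL ⇒ intermediate
Clarithromycin: 10 mm is ≤ 11 mm → R
Rifampin (10 mm) ≤ 17 mm ⇒ R
Imipenem (128 μg/mL) ≥ 32 μg/mL → R
Tobramycin: 31 mm is ≥ 28 mm ⇒ susceptible

tobramycin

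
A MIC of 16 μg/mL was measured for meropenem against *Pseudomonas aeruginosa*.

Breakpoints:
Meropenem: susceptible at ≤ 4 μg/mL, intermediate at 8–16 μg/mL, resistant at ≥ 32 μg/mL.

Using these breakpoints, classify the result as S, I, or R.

I

Meropenem: 16 μg/mL is in 8–16 μg/mL — intermediate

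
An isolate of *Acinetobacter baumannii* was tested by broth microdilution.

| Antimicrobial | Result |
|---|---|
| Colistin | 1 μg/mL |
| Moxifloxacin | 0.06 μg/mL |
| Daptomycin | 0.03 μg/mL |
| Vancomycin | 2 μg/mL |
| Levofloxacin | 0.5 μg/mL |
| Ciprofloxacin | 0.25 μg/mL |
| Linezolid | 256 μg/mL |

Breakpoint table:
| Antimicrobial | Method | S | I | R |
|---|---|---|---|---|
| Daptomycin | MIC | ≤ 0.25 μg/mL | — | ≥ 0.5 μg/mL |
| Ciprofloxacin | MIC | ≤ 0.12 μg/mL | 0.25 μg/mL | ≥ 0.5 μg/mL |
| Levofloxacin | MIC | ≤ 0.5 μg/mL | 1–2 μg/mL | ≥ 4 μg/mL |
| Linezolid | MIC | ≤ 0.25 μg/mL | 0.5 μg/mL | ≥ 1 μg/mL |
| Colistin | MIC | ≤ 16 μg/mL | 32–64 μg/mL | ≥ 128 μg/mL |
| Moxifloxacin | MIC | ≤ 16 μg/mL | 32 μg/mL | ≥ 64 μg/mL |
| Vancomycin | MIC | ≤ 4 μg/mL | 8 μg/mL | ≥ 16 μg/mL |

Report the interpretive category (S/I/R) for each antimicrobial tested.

S, S, S, S, S, I, R

Colistin: 1 μg/mL is ≤ 16 μg/mL → S
Moxifloxacin: 0.06 μg/mL is ≤ 16 μg/mL — susceptible
Daptomycin (0.03 μg/mL) ≤ 0.25 μg/mL → S
Vancomycin (2 μg/mL) ≤ 4 μg/mL ⇒ S
Levofloxacin 0.5 μg/mL: ≤ 0.5 μg/mL — Susceptible
Ciprofloxacin 0.25 μg/mL: = 0.25 μg/mL → intermediate
Linezolid: 256 μg/mL is ≥ 1 μg/mL → R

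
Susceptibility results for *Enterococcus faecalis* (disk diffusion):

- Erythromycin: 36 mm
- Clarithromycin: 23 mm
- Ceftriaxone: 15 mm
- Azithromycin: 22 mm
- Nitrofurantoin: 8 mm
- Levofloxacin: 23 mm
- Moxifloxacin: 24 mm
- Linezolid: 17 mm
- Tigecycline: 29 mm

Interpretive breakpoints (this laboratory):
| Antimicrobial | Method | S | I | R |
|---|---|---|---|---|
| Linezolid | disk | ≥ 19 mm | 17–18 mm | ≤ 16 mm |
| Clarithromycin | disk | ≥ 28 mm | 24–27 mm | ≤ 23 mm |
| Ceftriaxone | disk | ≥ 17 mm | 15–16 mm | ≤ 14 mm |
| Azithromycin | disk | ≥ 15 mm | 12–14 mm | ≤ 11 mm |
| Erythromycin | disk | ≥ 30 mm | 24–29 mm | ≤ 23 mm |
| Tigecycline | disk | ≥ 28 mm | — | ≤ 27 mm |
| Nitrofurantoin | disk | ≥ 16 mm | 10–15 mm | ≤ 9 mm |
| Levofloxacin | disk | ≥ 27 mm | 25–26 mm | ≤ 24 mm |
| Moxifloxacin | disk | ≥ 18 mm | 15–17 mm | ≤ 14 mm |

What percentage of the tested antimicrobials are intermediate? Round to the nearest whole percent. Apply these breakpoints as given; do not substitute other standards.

Erythromycin: 36 mm is ≥ 30 mm → susceptible
Clarithromycin (23 mm) ≤ 23 mm → resistant
Ceftriaxone 15 mm: in 15–16 mm → I
Azithromycin (22 mm) ≥ 15 mm → S
Nitrofurantoin: 8 mm is ≤ 9 mm → resistant
Levofloxacin: 23 mm is ≤ 24 mm ⇒ R
Moxifloxacin (24 mm) ≥ 18 mm ⇒ susceptible
Linezolid 17 mm: in 17–18 mm → intermediate
Tigecycline 29 mm: ≥ 28 mm ⇒ S
Intermediate: 2/9

22%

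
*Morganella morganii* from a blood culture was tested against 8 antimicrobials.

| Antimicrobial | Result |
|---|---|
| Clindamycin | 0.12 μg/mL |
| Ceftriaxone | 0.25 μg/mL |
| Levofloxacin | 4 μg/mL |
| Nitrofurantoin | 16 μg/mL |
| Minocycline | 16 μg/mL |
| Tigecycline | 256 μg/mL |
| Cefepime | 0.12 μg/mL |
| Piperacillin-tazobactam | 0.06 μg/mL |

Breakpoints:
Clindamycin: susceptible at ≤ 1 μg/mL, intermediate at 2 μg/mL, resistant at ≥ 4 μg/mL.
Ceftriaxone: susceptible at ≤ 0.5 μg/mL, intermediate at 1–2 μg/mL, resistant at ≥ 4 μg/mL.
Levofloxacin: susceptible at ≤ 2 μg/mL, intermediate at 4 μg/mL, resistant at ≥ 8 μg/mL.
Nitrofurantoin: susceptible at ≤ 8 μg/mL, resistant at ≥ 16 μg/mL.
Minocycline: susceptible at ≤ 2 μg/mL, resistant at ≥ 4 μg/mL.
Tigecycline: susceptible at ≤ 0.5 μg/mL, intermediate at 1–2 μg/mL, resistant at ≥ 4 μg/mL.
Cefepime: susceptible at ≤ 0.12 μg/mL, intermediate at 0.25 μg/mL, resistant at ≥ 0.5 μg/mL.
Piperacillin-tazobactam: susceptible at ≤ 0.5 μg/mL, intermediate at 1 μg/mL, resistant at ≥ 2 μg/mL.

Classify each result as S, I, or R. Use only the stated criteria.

Clindamycin: 0.12 μg/mL is ≤ 1 μg/mL — susceptible
Ceftriaxone (0.25 μg/mL) ≤ 0.5 μg/mL → S
Levofloxacin 4 μg/mL: = 4 μg/mL — I
Nitrofurantoin: 16 μg/mL is ≥ 16 μg/mL — Resistant
Minocycline: 16 μg/mL is ≥ 4 μg/mL → R
Tigecycline: 256 μg/mL is ≥ 4 μg/mL → resistant
Cefepime: 0.12 μg/mL is ≤ 0.12 μg/mL → S
Piperacillin-tazobactam: 0.06 μg/mL is ≤ 0.5 μg/mL ⇒ Susceptible

S, S, I, R, R, R, S, S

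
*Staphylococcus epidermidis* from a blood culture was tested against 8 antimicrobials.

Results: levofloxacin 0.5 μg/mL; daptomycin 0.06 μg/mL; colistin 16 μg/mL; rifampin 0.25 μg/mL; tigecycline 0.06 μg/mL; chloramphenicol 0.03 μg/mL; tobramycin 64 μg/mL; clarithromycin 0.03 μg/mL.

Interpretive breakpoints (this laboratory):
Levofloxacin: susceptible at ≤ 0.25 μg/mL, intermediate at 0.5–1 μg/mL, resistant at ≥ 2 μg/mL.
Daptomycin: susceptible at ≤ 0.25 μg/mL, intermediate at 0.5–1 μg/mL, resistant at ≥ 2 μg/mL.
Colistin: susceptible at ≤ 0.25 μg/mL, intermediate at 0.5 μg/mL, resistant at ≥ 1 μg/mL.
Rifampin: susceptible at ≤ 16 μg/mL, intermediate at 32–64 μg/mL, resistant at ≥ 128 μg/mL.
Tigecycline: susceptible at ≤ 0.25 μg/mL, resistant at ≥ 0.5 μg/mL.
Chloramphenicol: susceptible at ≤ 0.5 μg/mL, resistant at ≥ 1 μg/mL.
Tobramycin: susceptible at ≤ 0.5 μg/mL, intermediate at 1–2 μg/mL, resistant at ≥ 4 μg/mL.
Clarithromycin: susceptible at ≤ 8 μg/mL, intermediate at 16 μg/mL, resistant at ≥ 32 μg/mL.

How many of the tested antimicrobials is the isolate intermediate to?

Levofloxacin (0.5 μg/mL) in 0.5–1 μg/mL → Intermediate
Daptomycin: 0.06 μg/mL is ≤ 0.25 μg/mL — S
Colistin (16 μg/mL) ≥ 1 μg/mL → Resistant
Rifampin 0.25 μg/mL: ≤ 16 μg/mL ⇒ susceptible
Tigecycline (0.06 μg/mL) ≤ 0.25 μg/mL → susceptible
Chloramphenicol (0.03 μg/mL) ≤ 0.5 μg/mL — S
Tobramycin: 64 μg/mL is ≥ 4 μg/mL — R
Clarithromycin: 0.03 μg/mL is ≤ 8 μg/mL — S
Intermediate: 1

1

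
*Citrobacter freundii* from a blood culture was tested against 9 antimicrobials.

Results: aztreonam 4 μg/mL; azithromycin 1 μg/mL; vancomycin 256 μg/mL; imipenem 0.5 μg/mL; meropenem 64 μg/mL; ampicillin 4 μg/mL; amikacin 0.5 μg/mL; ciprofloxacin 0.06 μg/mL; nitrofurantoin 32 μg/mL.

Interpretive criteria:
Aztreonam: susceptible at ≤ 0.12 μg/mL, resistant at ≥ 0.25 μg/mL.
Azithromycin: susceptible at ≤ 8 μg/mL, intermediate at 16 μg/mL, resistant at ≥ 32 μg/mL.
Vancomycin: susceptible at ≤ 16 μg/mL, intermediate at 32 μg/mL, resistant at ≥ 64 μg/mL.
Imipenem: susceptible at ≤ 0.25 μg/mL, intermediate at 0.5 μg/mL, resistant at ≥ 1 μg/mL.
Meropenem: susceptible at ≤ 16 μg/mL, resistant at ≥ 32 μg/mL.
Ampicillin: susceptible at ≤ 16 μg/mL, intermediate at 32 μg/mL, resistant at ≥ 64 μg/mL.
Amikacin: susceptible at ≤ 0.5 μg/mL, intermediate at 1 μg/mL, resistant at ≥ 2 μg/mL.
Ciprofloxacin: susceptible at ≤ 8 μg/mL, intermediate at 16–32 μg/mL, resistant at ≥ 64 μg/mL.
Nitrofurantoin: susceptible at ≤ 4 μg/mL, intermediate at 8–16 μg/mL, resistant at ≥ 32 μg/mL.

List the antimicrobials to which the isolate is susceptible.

azithromycin, ampicillin, amikacin, ciprofloxacin

Aztreonam (4 μg/mL) ≥ 0.25 μg/mL → R
Azithromycin (1 μg/mL) ≤ 8 μg/mL → S
Vancomycin (256 μg/mL) ≥ 64 μg/mL → R
Imipenem (0.5 μg/mL) = 0.5 μg/mL ⇒ intermediate
Meropenem: 64 μg/mL is ≥ 32 μg/mL → Resistant
Ampicillin (4 μg/mL) ≤ 16 μg/mL ⇒ susceptible
Amikacin (0.5 μg/mL) ≤ 0.5 μg/mL → Susceptible
Ciprofloxacin (0.06 μg/mL) ≤ 8 μg/mL → S
Nitrofurantoin 32 μg/mL: ≥ 32 μg/mL ⇒ R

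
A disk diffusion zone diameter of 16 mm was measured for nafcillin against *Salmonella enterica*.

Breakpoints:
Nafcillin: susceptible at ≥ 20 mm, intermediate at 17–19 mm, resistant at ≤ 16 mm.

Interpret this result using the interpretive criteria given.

Nafcillin: 16 mm is ≤ 16 mm — resistant

R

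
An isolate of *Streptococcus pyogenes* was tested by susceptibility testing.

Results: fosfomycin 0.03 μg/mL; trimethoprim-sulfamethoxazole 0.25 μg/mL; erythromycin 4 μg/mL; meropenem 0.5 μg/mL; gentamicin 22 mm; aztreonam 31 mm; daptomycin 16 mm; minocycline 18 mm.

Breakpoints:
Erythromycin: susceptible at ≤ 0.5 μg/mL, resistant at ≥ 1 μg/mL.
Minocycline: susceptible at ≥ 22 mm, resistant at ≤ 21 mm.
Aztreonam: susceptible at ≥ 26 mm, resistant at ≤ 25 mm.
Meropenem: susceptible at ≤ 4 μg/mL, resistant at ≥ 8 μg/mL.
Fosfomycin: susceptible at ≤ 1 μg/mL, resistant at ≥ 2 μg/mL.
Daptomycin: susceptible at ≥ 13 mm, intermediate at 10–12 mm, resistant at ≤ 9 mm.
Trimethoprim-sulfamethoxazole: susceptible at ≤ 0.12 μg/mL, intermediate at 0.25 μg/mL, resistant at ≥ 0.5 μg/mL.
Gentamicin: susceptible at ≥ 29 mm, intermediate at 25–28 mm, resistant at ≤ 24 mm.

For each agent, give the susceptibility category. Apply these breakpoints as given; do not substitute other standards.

Fosfomycin: 0.03 μg/mL is ≤ 1 μg/mL — S
Trimethoprim-sulfamethoxazole: 0.25 μg/mL is = 0.25 μg/mL — I
Erythromycin: 4 μg/mL is ≥ 1 μg/mL ⇒ Resistant
Meropenem (0.5 μg/mL) ≤ 4 μg/mL → S
Gentamicin (22 mm) ≤ 24 mm ⇒ R
Aztreonam 31 mm: ≥ 26 mm — susceptible
Daptomycin (16 mm) ≥ 13 mm ⇒ S
Minocycline 18 mm: ≤ 21 mm ⇒ resistant

S, I, R, S, R, S, S, R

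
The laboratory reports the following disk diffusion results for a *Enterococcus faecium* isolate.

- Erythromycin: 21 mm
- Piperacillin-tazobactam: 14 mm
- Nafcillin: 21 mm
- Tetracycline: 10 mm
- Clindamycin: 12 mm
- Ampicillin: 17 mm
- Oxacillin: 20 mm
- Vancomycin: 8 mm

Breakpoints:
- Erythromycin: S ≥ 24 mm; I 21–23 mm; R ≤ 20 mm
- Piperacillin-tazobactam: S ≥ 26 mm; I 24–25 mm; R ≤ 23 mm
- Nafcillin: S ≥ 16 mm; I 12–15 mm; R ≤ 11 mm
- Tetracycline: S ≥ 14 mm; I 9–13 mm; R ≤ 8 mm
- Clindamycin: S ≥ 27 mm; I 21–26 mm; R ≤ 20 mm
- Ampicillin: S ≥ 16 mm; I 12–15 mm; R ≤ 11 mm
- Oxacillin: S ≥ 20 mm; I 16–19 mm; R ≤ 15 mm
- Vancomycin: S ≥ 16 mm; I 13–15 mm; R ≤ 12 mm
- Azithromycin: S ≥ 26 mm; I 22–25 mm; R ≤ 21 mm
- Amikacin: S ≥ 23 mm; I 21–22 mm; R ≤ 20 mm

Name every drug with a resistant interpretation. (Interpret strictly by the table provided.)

Erythromycin (21 mm) in 21–23 mm ⇒ Intermediate
Piperacillin-tazobactam 14 mm: ≤ 23 mm — resistant
Nafcillin 21 mm: ≥ 16 mm ⇒ S
Tetracycline 10 mm: in 9–13 mm — I
Clindamycin 12 mm: ≤ 20 mm ⇒ resistant
Ampicillin: 17 mm is ≥ 16 mm — S
Oxacillin (20 mm) ≥ 20 mm → susceptible
Vancomycin 8 mm: ≤ 12 mm → R

piperacillin-tazobactam, clindamycin, vancomycin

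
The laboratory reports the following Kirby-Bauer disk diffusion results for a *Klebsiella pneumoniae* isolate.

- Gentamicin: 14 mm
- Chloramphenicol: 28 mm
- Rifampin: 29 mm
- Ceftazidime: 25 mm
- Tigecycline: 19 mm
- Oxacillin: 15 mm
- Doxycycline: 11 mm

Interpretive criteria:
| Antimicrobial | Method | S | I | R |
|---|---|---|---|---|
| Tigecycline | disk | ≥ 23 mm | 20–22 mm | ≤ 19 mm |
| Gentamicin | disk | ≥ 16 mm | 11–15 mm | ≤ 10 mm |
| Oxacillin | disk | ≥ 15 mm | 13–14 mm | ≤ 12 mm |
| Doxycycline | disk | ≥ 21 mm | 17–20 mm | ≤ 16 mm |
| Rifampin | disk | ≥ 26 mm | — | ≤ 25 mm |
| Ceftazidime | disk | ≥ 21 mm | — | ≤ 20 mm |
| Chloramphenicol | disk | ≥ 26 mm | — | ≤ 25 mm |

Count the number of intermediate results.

1

Gentamicin (14 mm) in 11–15 mm ⇒ Intermediate
Chloramphenicol: 28 mm is ≥ 26 mm → S
Rifampin 29 mm: ≥ 26 mm ⇒ susceptible
Ceftazidime: 25 mm is ≥ 21 mm — susceptible
Tigecycline: 19 mm is ≤ 19 mm → Resistant
Oxacillin (15 mm) ≥ 15 mm — susceptible
Doxycycline: 11 mm is ≤ 16 mm ⇒ R
Intermediate: 1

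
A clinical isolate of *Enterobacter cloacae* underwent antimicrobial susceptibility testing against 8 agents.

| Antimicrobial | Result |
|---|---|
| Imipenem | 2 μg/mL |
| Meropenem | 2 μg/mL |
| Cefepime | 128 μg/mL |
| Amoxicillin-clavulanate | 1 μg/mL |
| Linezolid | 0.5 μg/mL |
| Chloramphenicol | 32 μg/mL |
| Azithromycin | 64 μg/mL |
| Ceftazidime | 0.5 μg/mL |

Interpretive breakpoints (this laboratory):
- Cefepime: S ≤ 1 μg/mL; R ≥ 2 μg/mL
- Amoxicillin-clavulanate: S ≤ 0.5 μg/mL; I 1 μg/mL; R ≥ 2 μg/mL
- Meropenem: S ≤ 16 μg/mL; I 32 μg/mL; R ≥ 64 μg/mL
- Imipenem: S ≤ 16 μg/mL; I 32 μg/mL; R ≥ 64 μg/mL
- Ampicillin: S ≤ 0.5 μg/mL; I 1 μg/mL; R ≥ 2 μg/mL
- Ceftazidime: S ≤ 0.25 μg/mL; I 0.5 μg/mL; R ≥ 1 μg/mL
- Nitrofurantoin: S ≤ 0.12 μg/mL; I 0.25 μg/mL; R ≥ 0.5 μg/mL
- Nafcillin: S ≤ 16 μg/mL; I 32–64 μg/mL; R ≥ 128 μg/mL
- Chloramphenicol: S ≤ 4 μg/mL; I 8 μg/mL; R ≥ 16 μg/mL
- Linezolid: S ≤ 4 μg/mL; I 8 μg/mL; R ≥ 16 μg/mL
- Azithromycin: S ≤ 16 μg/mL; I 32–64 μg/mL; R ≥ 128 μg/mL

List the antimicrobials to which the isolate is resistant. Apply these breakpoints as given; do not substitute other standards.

Imipenem 2 μg/mL: ≤ 16 μg/mL → susceptible
Meropenem: 2 μg/mL is ≤ 16 μg/mL — Susceptible
Cefepime (128 μg/mL) ≥ 2 μg/mL — Resistant
Amoxicillin-clavulanate (1 μg/mL) = 1 μg/mL → I
Linezolid (0.5 μg/mL) ≤ 4 μg/mL — S
Chloramphenicol 32 μg/mL: ≥ 16 μg/mL — Resistant
Azithromycin 64 μg/mL: in 32–64 μg/mL — intermediate
Ceftazidime 0.5 μg/mL: = 0.5 μg/mL ⇒ Intermediate

cefepime, chloramphenicol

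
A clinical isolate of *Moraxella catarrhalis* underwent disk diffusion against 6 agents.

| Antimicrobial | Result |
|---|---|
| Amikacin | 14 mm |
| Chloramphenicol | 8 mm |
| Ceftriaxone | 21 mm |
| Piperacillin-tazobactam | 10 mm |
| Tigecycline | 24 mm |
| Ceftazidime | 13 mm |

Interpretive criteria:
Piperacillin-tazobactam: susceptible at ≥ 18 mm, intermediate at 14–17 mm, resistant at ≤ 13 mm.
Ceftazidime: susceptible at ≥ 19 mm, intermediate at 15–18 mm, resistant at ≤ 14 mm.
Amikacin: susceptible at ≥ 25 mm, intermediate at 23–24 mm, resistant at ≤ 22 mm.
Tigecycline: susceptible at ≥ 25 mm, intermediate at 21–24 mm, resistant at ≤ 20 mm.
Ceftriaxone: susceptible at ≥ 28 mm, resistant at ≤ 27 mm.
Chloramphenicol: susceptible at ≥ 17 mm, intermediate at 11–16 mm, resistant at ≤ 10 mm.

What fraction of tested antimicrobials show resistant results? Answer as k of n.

5 of 6

Amikacin 14 mm: ≤ 22 mm ⇒ R
Chloramphenicol (8 mm) ≤ 10 mm → resistant
Ceftriaxone (21 mm) ≤ 27 mm — R
Piperacillin-tazobactam (10 mm) ≤ 13 mm → R
Tigecycline 24 mm: in 21–24 mm — I
Ceftazidime 13 mm: ≤ 14 mm ⇒ R
Resistant: 5/6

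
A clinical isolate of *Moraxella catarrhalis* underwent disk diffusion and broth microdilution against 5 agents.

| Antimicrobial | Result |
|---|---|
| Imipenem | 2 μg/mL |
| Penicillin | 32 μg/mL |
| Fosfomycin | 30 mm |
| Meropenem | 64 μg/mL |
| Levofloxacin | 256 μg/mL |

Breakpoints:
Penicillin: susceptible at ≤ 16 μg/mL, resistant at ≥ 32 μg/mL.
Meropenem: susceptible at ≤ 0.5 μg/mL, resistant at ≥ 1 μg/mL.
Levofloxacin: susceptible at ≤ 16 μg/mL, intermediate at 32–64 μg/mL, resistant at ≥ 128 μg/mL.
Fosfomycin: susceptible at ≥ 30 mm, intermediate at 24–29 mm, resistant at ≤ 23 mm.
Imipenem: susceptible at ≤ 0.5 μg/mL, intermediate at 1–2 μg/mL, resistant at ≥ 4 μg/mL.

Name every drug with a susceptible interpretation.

Imipenem 2 μg/mL: in 1–2 μg/mL → Intermediate
Penicillin 32 μg/mL: ≥ 32 μg/mL — resistant
Fosfomycin: 30 mm is ≥ 30 mm ⇒ Susceptible
Meropenem: 64 μg/mL is ≥ 1 μg/mL — Resistant
Levofloxacin: 256 μg/mL is ≥ 128 μg/mL — Resistant

fosfomycin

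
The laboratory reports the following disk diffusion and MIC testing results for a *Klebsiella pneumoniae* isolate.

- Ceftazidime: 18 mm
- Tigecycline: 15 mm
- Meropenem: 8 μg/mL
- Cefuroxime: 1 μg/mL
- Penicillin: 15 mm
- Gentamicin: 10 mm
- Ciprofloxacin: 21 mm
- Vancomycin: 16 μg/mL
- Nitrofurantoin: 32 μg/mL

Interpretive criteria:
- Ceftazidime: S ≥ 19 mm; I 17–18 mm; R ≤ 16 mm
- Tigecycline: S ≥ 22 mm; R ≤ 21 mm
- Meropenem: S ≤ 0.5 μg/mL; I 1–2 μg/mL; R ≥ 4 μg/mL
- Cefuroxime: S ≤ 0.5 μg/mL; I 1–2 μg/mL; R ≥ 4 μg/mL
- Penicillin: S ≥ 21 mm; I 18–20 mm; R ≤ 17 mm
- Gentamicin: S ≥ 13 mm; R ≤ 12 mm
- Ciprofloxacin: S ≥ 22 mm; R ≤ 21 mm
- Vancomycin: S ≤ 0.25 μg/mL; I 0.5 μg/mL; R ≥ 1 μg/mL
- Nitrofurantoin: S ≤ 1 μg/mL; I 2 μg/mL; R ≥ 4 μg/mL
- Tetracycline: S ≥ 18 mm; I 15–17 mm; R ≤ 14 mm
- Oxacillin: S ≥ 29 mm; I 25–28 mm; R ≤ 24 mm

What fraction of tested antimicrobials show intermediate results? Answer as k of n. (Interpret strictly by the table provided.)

Ceftazidime: 18 mm is in 17–18 mm — I
Tigecycline 15 mm: ≤ 21 mm → R
Meropenem: 8 μg/mL is ≥ 4 μg/mL — resistant
Cefuroxime: 1 μg/mL is in 1–2 μg/mL → intermediate
Penicillin (15 mm) ≤ 17 mm — R
Gentamicin (10 mm) ≤ 12 mm — R
Ciprofloxacin 21 mm: ≤ 21 mm — resistant
Vancomycin: 16 μg/mL is ≥ 1 μg/mL → resistant
Nitrofurantoin (32 μg/mL) ≥ 4 μg/mL → R
Intermediate: 2/9

2 of 9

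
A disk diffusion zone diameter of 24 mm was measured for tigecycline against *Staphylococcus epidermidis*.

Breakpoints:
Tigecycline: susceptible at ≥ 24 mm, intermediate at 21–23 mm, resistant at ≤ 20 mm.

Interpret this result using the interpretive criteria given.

Tigecycline: 24 mm is ≥ 24 mm — susceptible

Susceptible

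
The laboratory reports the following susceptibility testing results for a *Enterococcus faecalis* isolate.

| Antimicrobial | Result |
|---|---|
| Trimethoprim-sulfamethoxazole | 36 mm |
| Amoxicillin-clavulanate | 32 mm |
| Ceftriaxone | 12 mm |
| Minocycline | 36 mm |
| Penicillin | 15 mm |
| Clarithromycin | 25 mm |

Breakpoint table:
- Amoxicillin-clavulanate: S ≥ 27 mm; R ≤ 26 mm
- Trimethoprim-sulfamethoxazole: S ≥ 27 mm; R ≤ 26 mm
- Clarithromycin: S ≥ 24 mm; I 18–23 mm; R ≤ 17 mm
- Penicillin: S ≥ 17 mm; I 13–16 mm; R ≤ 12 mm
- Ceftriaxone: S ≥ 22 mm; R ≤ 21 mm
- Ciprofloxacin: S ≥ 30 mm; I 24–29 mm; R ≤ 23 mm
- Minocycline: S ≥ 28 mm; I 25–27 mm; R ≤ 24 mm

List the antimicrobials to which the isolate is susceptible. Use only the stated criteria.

trimethoprim-sulfamethoxazole, amoxicillin-clavulanate, minocycline, clarithromycin

Trimethoprim-sulfamethoxazole (36 mm) ≥ 27 mm ⇒ susceptible
Amoxicillin-clavulanate 32 mm: ≥ 27 mm ⇒ susceptible
Ceftriaxone (12 mm) ≤ 21 mm — resistant
Minocycline (36 mm) ≥ 28 mm → susceptible
Penicillin: 15 mm is in 13–16 mm ⇒ I
Clarithromycin: 25 mm is ≥ 24 mm ⇒ susceptible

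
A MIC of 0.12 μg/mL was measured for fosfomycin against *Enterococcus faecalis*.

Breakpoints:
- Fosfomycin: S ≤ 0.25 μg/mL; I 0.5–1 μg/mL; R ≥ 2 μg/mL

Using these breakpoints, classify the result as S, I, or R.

Susceptible

Fosfomycin (0.12 μg/mL) ≤ 0.25 μg/mL — susceptible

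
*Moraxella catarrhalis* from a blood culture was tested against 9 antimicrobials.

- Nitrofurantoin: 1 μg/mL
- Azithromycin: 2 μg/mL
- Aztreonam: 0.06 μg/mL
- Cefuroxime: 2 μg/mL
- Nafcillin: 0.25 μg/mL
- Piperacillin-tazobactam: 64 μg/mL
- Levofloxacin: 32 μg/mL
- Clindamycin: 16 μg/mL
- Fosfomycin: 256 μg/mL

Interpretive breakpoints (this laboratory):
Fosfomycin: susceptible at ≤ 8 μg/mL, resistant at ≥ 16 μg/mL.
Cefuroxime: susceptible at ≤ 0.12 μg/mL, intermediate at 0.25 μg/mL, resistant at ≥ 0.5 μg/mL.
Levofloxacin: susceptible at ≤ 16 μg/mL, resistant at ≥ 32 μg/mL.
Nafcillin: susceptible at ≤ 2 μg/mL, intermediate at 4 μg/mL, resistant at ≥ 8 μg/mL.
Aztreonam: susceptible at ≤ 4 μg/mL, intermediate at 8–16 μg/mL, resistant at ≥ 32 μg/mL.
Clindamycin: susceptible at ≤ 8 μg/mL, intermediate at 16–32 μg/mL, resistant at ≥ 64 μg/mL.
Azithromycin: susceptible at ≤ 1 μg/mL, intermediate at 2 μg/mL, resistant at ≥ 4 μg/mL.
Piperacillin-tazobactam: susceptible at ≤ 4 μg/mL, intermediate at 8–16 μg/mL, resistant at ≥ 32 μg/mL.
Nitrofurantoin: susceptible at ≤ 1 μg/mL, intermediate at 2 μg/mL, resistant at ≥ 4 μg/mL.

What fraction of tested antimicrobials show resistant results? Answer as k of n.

4 of 9

Nitrofurantoin: 1 μg/mL is ≤ 1 μg/mL → S
Azithromycin: 2 μg/mL is = 2 μg/mL → intermediate
Aztreonam (0.06 μg/mL) ≤ 4 μg/mL ⇒ Susceptible
Cefuroxime 2 μg/mL: ≥ 0.5 μg/mL → resistant
Nafcillin 0.25 μg/mL: ≤ 2 μg/mL → Susceptible
Piperacillin-tazobactam 64 μg/mL: ≥ 32 μg/mL → resistant
Levofloxacin (32 μg/mL) ≥ 32 μg/mL — Resistant
Clindamycin: 16 μg/mL is in 16–32 μg/mL ⇒ Intermediate
Fosfomycin: 256 μg/mL is ≥ 16 μg/mL → Resistant
Resistant: 4/9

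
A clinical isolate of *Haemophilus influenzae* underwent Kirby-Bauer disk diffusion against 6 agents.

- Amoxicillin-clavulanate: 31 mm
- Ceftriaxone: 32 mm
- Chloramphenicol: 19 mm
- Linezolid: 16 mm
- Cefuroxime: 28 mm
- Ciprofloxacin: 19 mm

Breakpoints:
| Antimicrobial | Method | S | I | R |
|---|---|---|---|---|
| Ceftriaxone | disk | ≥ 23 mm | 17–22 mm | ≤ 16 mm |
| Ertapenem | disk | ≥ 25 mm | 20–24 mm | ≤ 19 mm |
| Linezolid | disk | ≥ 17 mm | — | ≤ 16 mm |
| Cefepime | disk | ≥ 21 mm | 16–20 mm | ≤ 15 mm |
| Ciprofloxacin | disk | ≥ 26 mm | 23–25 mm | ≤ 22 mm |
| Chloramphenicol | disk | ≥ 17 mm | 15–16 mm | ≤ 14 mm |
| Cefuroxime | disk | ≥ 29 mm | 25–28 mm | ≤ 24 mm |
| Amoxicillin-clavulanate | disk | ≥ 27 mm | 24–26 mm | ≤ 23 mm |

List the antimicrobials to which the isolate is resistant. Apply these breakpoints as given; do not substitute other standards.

Amoxicillin-clavulanate 31 mm: ≥ 27 mm — susceptible
Ceftriaxone (32 mm) ≥ 23 mm — S
Chloramphenicol: 19 mm is ≥ 17 mm ⇒ susceptible
Linezolid 16 mm: ≤ 16 mm — Resistant
Cefuroxime (28 mm) in 25–28 mm → Intermediate
Ciprofloxacin: 19 mm is ≤ 22 mm — resistant

linezolid, ciprofloxacin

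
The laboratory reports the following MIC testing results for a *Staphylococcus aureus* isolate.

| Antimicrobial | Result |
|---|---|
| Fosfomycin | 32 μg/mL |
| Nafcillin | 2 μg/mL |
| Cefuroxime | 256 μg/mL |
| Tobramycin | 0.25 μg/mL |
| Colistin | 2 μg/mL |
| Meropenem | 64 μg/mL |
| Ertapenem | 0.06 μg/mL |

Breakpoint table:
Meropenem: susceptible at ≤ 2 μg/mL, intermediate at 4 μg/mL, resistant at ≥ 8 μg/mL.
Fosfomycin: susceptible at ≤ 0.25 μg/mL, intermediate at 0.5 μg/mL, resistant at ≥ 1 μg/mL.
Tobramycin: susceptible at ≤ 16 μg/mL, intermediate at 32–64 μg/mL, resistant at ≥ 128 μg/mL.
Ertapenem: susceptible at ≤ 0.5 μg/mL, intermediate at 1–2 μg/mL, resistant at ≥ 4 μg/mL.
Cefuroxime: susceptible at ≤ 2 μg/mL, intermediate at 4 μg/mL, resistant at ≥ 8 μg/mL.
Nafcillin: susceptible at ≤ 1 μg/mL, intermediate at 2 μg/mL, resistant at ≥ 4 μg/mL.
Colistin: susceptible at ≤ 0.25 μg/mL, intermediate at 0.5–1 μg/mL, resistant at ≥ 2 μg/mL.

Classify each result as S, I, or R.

R, I, R, S, R, R, S

Fosfomycin 32 μg/mL: ≥ 1 μg/mL → Resistant
Nafcillin (2 μg/mL) = 2 μg/mL → Intermediate
Cefuroxime 256 μg/mL: ≥ 8 μg/mL → R
Tobramycin: 0.25 μg/mL is ≤ 16 μg/mL → S
Colistin 2 μg/mL: ≥ 2 μg/mL ⇒ Resistant
Meropenem (64 μg/mL) ≥ 8 μg/mL — Resistant
Ertapenem: 0.06 μg/mL is ≤ 0.5 μg/mL → S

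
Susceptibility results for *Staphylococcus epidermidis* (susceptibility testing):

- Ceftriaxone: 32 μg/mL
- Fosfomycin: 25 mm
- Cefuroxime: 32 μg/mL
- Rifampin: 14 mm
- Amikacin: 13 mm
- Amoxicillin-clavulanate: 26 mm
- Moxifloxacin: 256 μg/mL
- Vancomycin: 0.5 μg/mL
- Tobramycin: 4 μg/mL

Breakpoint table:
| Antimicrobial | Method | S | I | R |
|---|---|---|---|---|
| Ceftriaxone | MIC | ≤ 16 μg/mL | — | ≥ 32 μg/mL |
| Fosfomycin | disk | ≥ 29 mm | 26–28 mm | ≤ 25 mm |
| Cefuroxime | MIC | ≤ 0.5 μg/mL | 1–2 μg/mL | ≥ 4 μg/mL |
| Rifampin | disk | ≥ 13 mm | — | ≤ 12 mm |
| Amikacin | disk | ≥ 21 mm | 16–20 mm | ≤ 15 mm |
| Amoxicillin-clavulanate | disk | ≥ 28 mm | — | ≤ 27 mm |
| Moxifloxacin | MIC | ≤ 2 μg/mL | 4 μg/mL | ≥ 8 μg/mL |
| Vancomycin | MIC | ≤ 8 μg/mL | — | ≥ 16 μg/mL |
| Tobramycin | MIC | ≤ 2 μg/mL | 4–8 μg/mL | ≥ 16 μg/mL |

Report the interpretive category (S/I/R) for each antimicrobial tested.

Ceftriaxone 32 μg/mL: ≥ 32 μg/mL → resistant
Fosfomycin (25 mm) ≤ 25 mm → Resistant
Cefuroxime 32 μg/mL: ≥ 4 μg/mL → Resistant
Rifampin: 14 mm is ≥ 13 mm ⇒ S
Amikacin (13 mm) ≤ 15 mm → R
Amoxicillin-clavulanate 26 mm: ≤ 27 mm — resistant
Moxifloxacin: 256 μg/mL is ≥ 8 μg/mL ⇒ resistant
Vancomycin: 0.5 μg/mL is ≤ 8 μg/mL ⇒ Susceptible
Tobramycin 4 μg/mL: in 4–8 μg/mL → I

R, R, R, S, R, R, R, S, I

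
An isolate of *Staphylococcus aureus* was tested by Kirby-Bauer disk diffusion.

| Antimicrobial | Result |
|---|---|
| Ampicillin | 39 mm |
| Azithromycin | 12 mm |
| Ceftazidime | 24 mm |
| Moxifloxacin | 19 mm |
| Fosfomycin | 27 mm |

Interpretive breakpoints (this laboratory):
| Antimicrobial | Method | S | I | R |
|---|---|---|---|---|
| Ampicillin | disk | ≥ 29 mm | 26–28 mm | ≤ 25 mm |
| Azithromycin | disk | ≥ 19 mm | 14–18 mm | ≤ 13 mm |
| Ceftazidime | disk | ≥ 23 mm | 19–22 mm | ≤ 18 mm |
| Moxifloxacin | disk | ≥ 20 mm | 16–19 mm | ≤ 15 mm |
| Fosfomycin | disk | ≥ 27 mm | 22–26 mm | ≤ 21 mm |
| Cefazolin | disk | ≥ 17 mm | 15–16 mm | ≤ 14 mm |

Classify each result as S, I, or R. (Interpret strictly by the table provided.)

Ampicillin 39 mm: ≥ 29 mm ⇒ Susceptible
Azithromycin (12 mm) ≤ 13 mm ⇒ Resistant
Ceftazidime 24 mm: ≥ 23 mm → Susceptible
Moxifloxacin (19 mm) in 16–19 mm — Intermediate
Fosfomycin (27 mm) ≥ 27 mm — S

S, R, S, I, S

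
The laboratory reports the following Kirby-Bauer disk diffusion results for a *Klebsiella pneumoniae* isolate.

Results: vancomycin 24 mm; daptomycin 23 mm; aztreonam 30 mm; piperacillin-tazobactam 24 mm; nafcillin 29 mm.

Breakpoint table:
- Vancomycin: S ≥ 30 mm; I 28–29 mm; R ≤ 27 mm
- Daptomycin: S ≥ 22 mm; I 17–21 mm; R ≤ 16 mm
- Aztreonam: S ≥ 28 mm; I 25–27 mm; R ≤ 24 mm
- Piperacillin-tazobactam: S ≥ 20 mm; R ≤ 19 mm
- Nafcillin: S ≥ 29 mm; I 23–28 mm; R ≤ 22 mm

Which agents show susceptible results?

daptomycin, aztreonam, piperacillin-tazobactam, nafcillin

Vancomycin 24 mm: ≤ 27 mm ⇒ Resistant
Daptomycin: 23 mm is ≥ 22 mm → S
Aztreonam 30 mm: ≥ 28 mm ⇒ susceptible
Piperacillin-tazobactam (24 mm) ≥ 20 mm ⇒ Susceptible
Nafcillin (29 mm) ≥ 29 mm — Susceptible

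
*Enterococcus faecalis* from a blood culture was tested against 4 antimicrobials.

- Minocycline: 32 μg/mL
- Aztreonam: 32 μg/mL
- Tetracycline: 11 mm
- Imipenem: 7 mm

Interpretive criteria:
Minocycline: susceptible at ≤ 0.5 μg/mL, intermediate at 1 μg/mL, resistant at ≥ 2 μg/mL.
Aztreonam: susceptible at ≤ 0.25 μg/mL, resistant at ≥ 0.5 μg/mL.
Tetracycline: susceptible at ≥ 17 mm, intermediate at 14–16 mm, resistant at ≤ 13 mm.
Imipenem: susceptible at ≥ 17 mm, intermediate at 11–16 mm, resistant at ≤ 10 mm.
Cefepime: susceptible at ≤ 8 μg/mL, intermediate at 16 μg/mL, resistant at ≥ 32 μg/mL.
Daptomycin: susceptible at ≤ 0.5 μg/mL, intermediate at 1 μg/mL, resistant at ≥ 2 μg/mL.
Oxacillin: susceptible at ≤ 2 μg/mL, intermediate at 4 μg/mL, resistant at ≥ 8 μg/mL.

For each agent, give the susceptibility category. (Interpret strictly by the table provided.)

Minocycline 32 μg/mL: ≥ 2 μg/mL → R
Aztreonam (32 μg/mL) ≥ 0.5 μg/mL — R
Tetracycline 11 mm: ≤ 13 mm → Resistant
Imipenem 7 mm: ≤ 10 mm ⇒ resistant

R, R, R, R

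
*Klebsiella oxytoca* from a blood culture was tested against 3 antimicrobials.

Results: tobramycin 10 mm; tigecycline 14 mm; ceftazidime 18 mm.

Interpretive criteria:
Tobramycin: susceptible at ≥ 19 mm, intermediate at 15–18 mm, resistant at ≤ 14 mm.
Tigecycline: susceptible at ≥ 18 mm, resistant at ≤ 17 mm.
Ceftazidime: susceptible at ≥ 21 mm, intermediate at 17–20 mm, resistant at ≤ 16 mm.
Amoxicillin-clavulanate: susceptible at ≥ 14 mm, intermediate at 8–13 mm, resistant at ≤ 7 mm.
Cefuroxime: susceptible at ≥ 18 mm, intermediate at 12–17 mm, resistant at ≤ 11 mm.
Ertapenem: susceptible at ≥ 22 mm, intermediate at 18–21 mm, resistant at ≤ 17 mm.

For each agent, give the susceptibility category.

Tobramycin (10 mm) ≤ 14 mm → Resistant
Tigecycline: 14 mm is ≤ 17 mm ⇒ Resistant
Ceftazidime: 18 mm is in 17–20 mm ⇒ Intermediate

R, R, I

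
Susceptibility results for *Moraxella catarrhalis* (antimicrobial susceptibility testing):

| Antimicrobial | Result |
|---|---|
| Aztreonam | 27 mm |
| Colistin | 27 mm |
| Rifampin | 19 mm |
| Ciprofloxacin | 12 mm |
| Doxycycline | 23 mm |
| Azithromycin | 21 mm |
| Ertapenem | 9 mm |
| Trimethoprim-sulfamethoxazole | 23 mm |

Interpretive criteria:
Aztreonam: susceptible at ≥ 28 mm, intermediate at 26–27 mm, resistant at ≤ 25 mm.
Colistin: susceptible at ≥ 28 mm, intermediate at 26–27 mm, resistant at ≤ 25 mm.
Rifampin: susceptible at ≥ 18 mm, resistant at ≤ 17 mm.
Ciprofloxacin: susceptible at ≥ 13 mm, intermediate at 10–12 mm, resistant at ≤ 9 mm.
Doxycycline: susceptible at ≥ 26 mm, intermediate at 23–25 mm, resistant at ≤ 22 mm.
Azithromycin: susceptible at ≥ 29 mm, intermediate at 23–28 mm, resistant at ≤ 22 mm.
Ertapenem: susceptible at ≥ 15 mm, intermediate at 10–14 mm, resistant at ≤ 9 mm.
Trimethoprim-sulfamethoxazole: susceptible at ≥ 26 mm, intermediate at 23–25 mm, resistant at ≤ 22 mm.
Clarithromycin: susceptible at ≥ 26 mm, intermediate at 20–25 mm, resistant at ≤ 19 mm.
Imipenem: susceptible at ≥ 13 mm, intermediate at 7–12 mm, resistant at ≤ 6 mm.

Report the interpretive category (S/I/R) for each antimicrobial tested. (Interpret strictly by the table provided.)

Aztreonam: 27 mm is in 26–27 mm ⇒ Intermediate
Colistin 27 mm: in 26–27 mm → I
Rifampin (19 mm) ≥ 18 mm → susceptible
Ciprofloxacin: 12 mm is in 10–12 mm → Intermediate
Doxycycline (23 mm) in 23–25 mm ⇒ intermediate
Azithromycin: 21 mm is ≤ 22 mm ⇒ Resistant
Ertapenem (9 mm) ≤ 9 mm ⇒ resistant
Trimethoprim-sulfamethoxazole 23 mm: in 23–25 mm → I

I, I, S, I, I, R, R, I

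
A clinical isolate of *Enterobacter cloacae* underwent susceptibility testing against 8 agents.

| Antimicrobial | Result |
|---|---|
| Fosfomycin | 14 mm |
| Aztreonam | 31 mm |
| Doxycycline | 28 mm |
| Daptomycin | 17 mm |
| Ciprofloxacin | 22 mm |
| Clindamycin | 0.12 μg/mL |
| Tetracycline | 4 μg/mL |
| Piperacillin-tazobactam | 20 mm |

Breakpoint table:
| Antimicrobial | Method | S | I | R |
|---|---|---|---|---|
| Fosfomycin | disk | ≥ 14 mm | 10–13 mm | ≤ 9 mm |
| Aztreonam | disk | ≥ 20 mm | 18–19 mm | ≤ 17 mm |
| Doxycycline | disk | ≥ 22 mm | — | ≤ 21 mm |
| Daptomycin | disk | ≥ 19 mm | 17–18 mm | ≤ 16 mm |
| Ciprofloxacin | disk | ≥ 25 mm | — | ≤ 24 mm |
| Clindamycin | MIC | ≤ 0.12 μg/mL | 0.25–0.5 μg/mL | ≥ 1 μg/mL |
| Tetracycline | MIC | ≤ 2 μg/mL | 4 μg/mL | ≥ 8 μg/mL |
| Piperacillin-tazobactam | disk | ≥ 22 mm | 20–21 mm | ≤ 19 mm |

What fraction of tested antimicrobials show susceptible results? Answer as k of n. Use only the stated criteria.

Fosfomycin: 14 mm is ≥ 14 mm — Susceptible
Aztreonam (31 mm) ≥ 20 mm → S
Doxycycline 28 mm: ≥ 22 mm ⇒ susceptible
Daptomycin 17 mm: in 17–18 mm ⇒ I
Ciprofloxacin: 22 mm is ≤ 24 mm — R
Clindamycin (0.12 μg/mL) ≤ 0.12 μg/mL — Susceptible
Tetracycline: 4 μg/mL is = 4 μg/mL → intermediate
Piperacillin-tazobactam (20 mm) in 20–21 mm — intermediate
Susceptible: 4/8

4 of 8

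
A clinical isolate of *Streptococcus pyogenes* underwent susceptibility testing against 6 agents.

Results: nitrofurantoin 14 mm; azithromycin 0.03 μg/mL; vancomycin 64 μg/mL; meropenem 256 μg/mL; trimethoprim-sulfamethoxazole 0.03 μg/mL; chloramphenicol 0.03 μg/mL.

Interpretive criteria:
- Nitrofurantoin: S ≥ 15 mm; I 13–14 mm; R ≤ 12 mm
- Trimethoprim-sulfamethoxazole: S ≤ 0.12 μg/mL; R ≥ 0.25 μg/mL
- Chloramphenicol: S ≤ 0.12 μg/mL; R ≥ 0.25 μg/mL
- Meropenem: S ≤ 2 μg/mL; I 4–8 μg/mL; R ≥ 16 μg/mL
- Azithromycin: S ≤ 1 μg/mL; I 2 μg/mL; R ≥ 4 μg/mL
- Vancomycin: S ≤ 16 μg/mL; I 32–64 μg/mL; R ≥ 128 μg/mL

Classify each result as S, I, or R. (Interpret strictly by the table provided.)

I, S, I, R, S, S

Nitrofurantoin (14 mm) in 13–14 mm — intermediate
Azithromycin 0.03 μg/mL: ≤ 1 μg/mL — susceptible
Vancomycin (64 μg/mL) in 32–64 μg/mL → I
Meropenem: 256 μg/mL is ≥ 16 μg/mL ⇒ resistant
Trimethoprim-sulfamethoxazole (0.03 μg/mL) ≤ 0.12 μg/mL → S
Chloramphenicol: 0.03 μg/mL is ≤ 0.12 μg/mL — S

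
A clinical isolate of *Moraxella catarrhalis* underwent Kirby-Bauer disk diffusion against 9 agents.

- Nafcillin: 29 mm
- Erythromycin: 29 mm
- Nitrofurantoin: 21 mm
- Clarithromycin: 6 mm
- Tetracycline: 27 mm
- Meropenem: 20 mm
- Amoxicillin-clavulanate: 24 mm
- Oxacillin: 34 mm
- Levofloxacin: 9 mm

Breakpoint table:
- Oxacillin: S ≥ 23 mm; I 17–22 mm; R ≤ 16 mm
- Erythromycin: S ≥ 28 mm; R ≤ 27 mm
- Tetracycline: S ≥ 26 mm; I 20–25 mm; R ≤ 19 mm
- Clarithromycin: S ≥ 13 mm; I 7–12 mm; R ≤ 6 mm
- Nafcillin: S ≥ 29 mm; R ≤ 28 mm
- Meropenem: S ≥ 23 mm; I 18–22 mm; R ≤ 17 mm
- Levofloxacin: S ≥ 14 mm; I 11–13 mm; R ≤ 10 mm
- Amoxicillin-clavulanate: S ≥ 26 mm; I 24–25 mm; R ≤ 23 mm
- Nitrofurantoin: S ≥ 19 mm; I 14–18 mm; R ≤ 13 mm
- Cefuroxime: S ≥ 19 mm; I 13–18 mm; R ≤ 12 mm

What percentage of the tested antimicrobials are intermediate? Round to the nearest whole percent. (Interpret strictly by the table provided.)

Nafcillin: 29 mm is ≥ 29 mm — Susceptible
Erythromycin: 29 mm is ≥ 28 mm → S
Nitrofurantoin: 21 mm is ≥ 19 mm — S
Clarithromycin (6 mm) ≤ 6 mm → R
Tetracycline (27 mm) ≥ 26 mm → Susceptible
Meropenem (20 mm) in 18–22 mm — Intermediate
Amoxicillin-clavulanate: 24 mm is in 24–25 mm ⇒ I
Oxacillin: 34 mm is ≥ 23 mm → S
Levofloxacin (9 mm) ≤ 10 mm → Resistant
Intermediate: 2/9

22%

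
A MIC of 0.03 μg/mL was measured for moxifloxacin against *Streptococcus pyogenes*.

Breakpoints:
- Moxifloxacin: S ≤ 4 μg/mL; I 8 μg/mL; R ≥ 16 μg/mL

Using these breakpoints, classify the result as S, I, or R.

Moxifloxacin: 0.03 μg/mL is ≤ 4 μg/mL — S

S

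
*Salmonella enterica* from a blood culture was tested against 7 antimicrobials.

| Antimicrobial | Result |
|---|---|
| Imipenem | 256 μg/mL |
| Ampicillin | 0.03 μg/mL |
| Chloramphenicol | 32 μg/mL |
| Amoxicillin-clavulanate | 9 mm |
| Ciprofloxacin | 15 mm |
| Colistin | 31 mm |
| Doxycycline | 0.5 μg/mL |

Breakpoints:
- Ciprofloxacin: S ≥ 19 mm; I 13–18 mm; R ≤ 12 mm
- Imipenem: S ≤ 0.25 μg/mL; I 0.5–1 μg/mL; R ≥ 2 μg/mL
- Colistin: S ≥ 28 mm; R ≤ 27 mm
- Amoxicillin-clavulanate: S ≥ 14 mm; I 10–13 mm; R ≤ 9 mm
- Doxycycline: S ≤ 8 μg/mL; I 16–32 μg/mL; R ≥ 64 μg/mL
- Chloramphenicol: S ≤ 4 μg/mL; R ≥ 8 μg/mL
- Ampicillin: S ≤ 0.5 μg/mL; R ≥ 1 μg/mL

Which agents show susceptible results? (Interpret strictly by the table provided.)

ampicillin, colistin, doxycycline

Imipenem: 256 μg/mL is ≥ 2 μg/mL ⇒ Resistant
Ampicillin 0.03 μg/mL: ≤ 0.5 μg/mL → susceptible
Chloramphenicol: 32 μg/mL is ≥ 8 μg/mL ⇒ resistant
Amoxicillin-clavulanate: 9 mm is ≤ 9 mm ⇒ resistant
Ciprofloxacin 15 mm: in 13–18 mm → Intermediate
Colistin (31 mm) ≥ 28 mm → Susceptible
Doxycycline (0.5 μg/mL) ≤ 8 μg/mL ⇒ S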